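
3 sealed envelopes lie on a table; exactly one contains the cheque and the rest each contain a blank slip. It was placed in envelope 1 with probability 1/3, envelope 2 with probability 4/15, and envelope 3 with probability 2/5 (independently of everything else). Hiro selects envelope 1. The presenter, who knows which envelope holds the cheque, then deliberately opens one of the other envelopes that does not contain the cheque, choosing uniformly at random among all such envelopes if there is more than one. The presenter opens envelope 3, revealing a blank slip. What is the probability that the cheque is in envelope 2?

Consider each possible location of the cheque in turn.
If it is in envelope 1 (prior 1/3): the presenter has 2 equally likely choices, so probability 1/2; weight (1/3)·(1/2) = 1/6.
If it is in envelope 2 (prior 4/15): the presenter has no choice, probability 1; weight (4/15)·1 = 4/15.
If it is in envelope 3 (prior 2/5): the presenter opened envelope 3, so this case is ruled out; weight (2/5)·0 = 0.
The weights sum to 13/30.
So P(the cheque in envelope 2 | the presenter opened envelope 3) = (4/15) / (13/30) = 8/13.

8/13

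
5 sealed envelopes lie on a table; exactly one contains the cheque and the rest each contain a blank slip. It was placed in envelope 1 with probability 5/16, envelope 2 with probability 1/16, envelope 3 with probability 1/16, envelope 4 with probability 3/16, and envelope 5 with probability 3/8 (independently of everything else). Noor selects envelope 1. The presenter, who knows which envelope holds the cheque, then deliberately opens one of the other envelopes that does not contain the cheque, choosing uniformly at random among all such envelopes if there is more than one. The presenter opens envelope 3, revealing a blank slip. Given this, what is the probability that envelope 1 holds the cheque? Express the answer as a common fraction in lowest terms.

Apply Bayes' rule, conditioning on where the cheque actually is.
If it is in envelope 1 (prior 5/16): the presenter has 4 equally likely choices, so probability 1/4; weight (5/16)·(1/4) = 5/64.
If it is in envelope 2 (prior 1/16): the presenter has 3 equally likely choices, so probability 1/3; weight (1/16)·(1/3) = 1/48.
If it is in envelope 3 (prior 1/16): the presenter opened envelope 3, so this case is ruled out; weight (1/16)·0 = 0.
If it is in envelope 4 (prior 3/16): the presenter has 3 equally likely choices, so probability 1/3; weight (3/16)·(1/3) = 1/16.
If it is in envelope 5 (prior 3/8): the presenter has 3 equally likely choices, so probability 1/3; weight (3/8)·(1/3) = 1/8.
The weights sum to 55/192.
So P(the cheque in envelope 1 | the presenter opened envelope 3) = (5/64) / (55/192) = 3/11.

3/11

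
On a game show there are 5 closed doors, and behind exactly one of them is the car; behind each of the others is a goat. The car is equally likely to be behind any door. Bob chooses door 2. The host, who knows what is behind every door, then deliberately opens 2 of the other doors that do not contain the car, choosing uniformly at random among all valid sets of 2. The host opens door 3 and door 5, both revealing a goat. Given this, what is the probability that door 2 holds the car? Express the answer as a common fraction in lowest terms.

1/5

Condition on the true location of the car.
If it is behind either of doors 1 and 4 (prior 1/5 each): the host has 3 equally likely choices, so probability 1/3; weight (1/5)·(1/3) = 1/15 each.
If it is behind door 2 (prior 1/5): the host has 6 equally likely choices, so probability 1/6; weight (1/5)·(1/6) = 1/30.
If it is behind either of doors 3 and 5 (prior 1/5 each): that door was opened and seen not to hold the prize — ruled out; weight (1/5)·0 = 0 each.
The weights sum to 1/6.
So P(the car behind door 2 | the host opened door 3 and door 5) = (1/30) / (1/6) = 1/5.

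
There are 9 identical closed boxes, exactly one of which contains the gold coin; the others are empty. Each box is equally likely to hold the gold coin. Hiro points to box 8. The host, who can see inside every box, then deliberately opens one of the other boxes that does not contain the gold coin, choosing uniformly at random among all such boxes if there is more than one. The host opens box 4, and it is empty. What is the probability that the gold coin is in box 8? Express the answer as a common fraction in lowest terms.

Condition on the true location of the gold coin.
If it is in any of boxes 1, 2, 3, 5, 6, 7, and 9 (prior 1/9 each): the host has 7 equally likely choices, so probability 1/7; weight (1/9)·(1/7) = 1/63 each.
If it is in box 4 (prior 1/9): the host opened box 4, so this case is ruled out; weight (1/9)·0 = 0.
If it is in box 8 (prior 1/9): the host has 8 equally likely choices, so probability 1/8; weight (1/9)·(1/8) = 1/72.
The weights sum to 1/8.
So P(the gold coin in box 8 | the host opened box 4) = (1/72) / (1/8) = 1/9.

1/9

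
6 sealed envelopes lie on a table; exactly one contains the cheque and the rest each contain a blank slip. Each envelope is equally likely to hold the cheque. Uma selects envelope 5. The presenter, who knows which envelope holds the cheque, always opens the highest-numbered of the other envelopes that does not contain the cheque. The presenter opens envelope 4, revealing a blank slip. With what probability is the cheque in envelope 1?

0

Condition on the true location of the cheque.
If it is in any of envelopes 1, 2, 3, and 5 (prior 1/6 each): the presenter would have opened envelope 6 instead, probability 0; weight (1/6)·0 = 0 each.
If it is in envelope 4 (prior 1/6): the presenter opened envelope 4, so this case is ruled out; weight (1/6)·0 = 0.
If it is in envelope 6 (prior 1/6): envelope 4 is the highest-numbered option available, probability 1; weight (1/6)·1 = 1/6.
The weights sum to 1/6.
So P(the cheque in envelope 1 | the presenter opened envelope 4) = 0 / (1/6) = 0.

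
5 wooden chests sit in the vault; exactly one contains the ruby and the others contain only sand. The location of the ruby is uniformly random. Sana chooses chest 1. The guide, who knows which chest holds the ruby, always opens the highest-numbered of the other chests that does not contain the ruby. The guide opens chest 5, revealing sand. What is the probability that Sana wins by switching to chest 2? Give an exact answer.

Apply Bayes' rule, conditioning on where the ruby actually is.
If it is in any of chests 1, 2, 3, and 4 (prior 1/5 each): chest 5 is the highest-numbered option available, probability 1; weight (1/5)·1 = 1/5 each.
If it is in chest 5 (prior 1/5): the guide opened chest 5, so this case is ruled out; weight (1/5)·0 = 0.
The weights sum to 4/5.
So P(the ruby in chest 2 | the guide opened chest 5) = (1/5) / (4/5) = 1/4.

1/4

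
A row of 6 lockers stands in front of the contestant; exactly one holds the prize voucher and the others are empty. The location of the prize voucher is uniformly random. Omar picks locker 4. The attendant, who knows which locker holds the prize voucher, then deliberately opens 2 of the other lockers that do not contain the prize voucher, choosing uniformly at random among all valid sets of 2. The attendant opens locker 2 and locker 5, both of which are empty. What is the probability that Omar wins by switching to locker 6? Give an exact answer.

Consider each possible location of the prize voucher in turn.
If it is in any of lockers 1, 3, and 6 (prior 1/6 each): the attendant has 6 equally likely choices, so probability 1/6; weight (1/6)·(1/6) = 1/36 each.
If it is in either of lockers 2 and 5 (prior 1/6 each): that locker was opened and seen not to hold the prize — ruled out; weight (1/6)·0 = 0 each.
If it is in locker 4 (prior 1/6): the attendant has 10 equally likely choices, so probability 1/10; weight (1/6)·(1/10) = 1/60.
The weights sum to 1/10.
So P(the prize voucher in locker 6 | the attendant opened locker 2 and locker 5) = (1/36) / (1/10) = 5/18.

5/18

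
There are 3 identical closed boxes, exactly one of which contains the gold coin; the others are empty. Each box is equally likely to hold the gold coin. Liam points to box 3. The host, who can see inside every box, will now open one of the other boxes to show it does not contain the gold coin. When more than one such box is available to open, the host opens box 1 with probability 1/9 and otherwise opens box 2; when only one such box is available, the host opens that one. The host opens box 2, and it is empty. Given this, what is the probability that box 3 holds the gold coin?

Consider each possible location of the gold coin in turn.
If it is in box 1 (prior 1/3): only box 2 is available, probability 1; weight (1/3)·1 = 1/3.
If it is in box 2 (prior 1/3): the host opened box 2, so this case is ruled out; weight (1/3)·0 = 0.
If it is in box 3 (prior 1/3): box 1 is available but not opened, probability 8/9; weight (1/3)·(8/9) = 8/27.
The weights sum to 17/27.
So P(the gold coin in box 3 | the host opened box 2) = (8/27) / (17/27) = 8/17.

8/17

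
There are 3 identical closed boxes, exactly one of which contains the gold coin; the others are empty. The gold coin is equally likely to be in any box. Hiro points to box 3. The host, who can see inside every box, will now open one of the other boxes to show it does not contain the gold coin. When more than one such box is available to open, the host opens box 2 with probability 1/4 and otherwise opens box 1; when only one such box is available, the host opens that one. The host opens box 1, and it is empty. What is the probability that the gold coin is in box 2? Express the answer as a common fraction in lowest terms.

4/7

Consider each possible location of the gold coin in turn.
If it is in box 1 (prior 1/3): the host opened box 1, so this case is ruled out; weight (1/3)·0 = 0.
If it is in box 2 (prior 1/3): only box 1 is available, probability 1; weight (1/3)·1 = 1/3.
If it is in box 3 (prior 1/3): box 2 is available but not opened, probability 3/4; weight (1/3)·(3/4) = 1/4.
The weights sum to 7/12.
So P(the gold coin in box 2 | the host opened box 1) = (1/3) / (7/12) = 4/7.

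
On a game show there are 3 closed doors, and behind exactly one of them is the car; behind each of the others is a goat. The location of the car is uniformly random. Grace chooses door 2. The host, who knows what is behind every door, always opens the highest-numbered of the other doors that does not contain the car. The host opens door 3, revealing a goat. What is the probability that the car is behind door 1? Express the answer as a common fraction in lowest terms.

Apply Bayes' rule, conditioning on where the car actually is.
If it is behind either of doors 1 and 2 (prior 1/3 each): door 3 is the highest-numbered option available, probability 1; weight (1/3)·1 = 1/3 each.
If it is behind door 3 (prior 1/3): the host opened door 3, so this case is ruled out; weight (1/3)·0 = 0.
The weights sum to 2/3.
So P(the car behind door 1 | the host opened door 3) = (1/3) / (2/3) = 1/2.

1/2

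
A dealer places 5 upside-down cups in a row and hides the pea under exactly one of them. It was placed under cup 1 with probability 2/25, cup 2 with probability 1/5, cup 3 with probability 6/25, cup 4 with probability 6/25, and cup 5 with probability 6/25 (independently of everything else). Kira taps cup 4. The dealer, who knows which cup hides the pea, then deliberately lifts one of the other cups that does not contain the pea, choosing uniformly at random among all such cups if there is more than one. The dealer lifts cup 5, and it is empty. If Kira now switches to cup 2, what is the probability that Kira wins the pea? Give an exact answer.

2/7

Apply Bayes' rule, conditioning on where the pea actually is.
If it is under cup 1 (prior 2/25): the dealer has 3 equally likely choices, so probability 1/3; weight (2/25)·(1/3) = 2/75.
If it is under cup 2 (prior 1/5): the dealer has 3 equally likely choices, so probability 1/3; weight (1/5)·(1/3) = 1/15.
If it is under cup 3 (prior 6/25): the dealer has 3 equally likely choices, so probability 1/3; weight (6/25)·(1/3) = 2/25.
If it is under cup 4 (prior 6/25): the dealer has 4 equally likely choices, so probability 1/4; weight (6/25)·(1/4) = 3/50.
If it is under cup 5 (prior 6/25): the dealer opened cup 5, so this case is ruled out; weight (6/25)·0 = 0.
The weights sum to 7/30.
So P(the pea under cup 2 | the dealer opened cup 5) = (1/15) / (7/30) = 2/7.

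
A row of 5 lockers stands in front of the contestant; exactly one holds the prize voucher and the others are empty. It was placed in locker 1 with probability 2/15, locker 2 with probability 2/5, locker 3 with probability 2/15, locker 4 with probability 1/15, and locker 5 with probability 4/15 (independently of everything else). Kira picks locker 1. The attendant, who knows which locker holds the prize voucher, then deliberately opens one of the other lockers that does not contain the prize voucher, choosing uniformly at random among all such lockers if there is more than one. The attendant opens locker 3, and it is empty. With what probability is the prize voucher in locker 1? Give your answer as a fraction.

3/25

Consider each possible location of the prize voucher in turn.
If it is in locker 1 (prior 2/15): the attendant has 4 equally likely choices, so probability 1/4; weight (2/15)·(1/4) = 1/30.
If it is in locker 2 (prior 2/5): the attendant has 3 equally likely choices, so probability 1/3; weight (2/5)·(1/3) = 2/15.
If it is in locker 3 (prior 2/15): the attendant opened locker 3, so this case is ruled out; weight (2/15)·0 = 0.
If it is in locker 4 (prior 1/15): the attendant has 3 equally likely choices, so probability 1/3; weight (1/15)·(1/3) = 1/45.
If it is in locker 5 (prior 4/15): the attendant has 3 equally likely choices, so probability 1/3; weight (4/15)·(1/3) = 4/45.
The weights sum to 5/18.
So P(the prize voucher in locker 1 | the attendant opened locker 3) = (1/30) / (5/18) = 3/25.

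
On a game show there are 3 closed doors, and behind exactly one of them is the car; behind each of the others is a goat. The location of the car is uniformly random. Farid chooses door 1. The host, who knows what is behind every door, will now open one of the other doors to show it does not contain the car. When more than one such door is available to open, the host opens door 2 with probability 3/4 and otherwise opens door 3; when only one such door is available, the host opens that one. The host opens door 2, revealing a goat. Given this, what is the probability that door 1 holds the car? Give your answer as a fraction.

3/7

Consider each possible location of the car in turn.
If it is behind door 1 (prior 1/3): door 2 is available, opened with probability 3/4; weight (1/3)·(3/4) = 1/4.
If it is behind door 2 (prior 1/3): the host opened door 2, so this case is ruled out; weight (1/3)·0 = 0.
If it is behind door 3 (prior 1/3): only door 2 is available, probability 1; weight (1/3)·1 = 1/3.
The weights sum to 7/12.
So P(the car behind door 1 | the host opened door 2) = (1/4) / (7/12) = 3/7.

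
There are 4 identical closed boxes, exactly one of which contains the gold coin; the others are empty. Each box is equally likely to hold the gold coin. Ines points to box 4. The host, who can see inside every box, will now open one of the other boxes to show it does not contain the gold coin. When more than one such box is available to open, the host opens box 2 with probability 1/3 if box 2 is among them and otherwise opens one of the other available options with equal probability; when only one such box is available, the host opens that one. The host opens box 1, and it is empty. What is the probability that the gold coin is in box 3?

Apply Bayes' rule, conditioning on where the gold coin actually is.
If it is in box 1 (prior 1/4): the host opened box 1, so this case is ruled out; weight (1/4)·0 = 0.
If it is in box 2 (prior 1/4): box 2 holds the prize so is unavailable; the host chooses uniformly among the 2 others, probability 1/2; weight (1/4)·(1/2) = 1/8.
If it is in box 3 (prior 1/4): box 2 is available but not opened, probability 2/3; weight (1/4)·(2/3) = 1/6.
If it is in box 4 (prior 1/4): box 2 is available but not opened; box 1 gets probability (1 − 1/3)/2 = 1/3; weight (1/4)·(1/3) = 1/12.
The weights sum to 3/8.
So P(the gold coin in box 3 | the host opened box 1) = (1/6) / (3/8) = 4/9.

4/9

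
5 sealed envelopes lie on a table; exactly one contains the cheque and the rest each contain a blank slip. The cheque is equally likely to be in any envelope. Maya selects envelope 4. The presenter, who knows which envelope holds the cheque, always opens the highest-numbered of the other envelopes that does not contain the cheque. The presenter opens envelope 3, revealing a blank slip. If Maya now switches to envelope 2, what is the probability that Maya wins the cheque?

0

Apply Bayes' rule, conditioning on where the cheque actually is.
If it is in any of envelopes 1, 2, and 4 (prior 1/5 each): the presenter would have opened envelope 5 instead, probability 0; weight (1/5)·0 = 0 each.
If it is in envelope 3 (prior 1/5): the presenter opened envelope 3, so this case is ruled out; weight (1/5)·0 = 0.
If it is in envelope 5 (prior 1/5): envelope 3 is the highest-numbered option available, probability 1; weight (1/5)·1 = 1/5.
The weights sum to 1/5.
So P(the cheque in envelope 2 | the presenter opened envelope 3) = 0 / (1/5) = 0.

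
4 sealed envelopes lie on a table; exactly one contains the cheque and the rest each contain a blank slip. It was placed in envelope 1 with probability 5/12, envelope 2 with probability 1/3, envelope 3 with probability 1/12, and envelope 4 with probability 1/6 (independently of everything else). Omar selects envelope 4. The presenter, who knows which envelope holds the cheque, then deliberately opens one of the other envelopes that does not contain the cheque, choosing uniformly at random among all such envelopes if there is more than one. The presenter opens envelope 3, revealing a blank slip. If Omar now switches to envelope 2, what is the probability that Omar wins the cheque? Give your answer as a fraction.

12/31

Condition on the true location of the cheque.
If it is in envelope 1 (prior 5/12): the presenter has 2 equally likely choices, so probability 1/2; weight (5/12)·(1/2) = 5/24.
If it is in envelope 2 (prior 1/3): the presenter has 2 equally likely choices, so probability 1/2; weight (1/3)·(1/2) = 1/6.
If it is in envelope 3 (prior 1/12): the presenter opened envelope 3, so this case is ruled out; weight (1/12)·0 = 0.
If it is in envelope 4 (prior 1/6): the presenter has 3 equally likely choices, so probability 1/3; weight (1/6)·(1/3) = 1/18.
The weights sum to 31/72.
So P(the cheque in envelope 2 | the presenter opened envelope 3) = (1/6) / (31/72) = 12/31.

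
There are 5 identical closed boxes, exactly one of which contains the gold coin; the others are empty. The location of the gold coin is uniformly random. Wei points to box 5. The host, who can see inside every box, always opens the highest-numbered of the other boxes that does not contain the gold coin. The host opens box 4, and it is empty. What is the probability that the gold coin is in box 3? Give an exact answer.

1/4

Apply Bayes' rule, conditioning on where the gold coin actually is.
If it is in any of boxes 1, 2, 3, and 5 (prior 1/5 each): box 4 is the highest-numbered option available, probability 1; weight (1/5)·1 = 1/5 each.
If it is in box 4 (prior 1/5): the host opened box 4, so this case is ruled out; weight (1/5)·0 = 0.
The weights sum to 4/5.
So P(the gold coin in box 3 | the host opened box 4) = (1/5) / (4/5) = 1/4.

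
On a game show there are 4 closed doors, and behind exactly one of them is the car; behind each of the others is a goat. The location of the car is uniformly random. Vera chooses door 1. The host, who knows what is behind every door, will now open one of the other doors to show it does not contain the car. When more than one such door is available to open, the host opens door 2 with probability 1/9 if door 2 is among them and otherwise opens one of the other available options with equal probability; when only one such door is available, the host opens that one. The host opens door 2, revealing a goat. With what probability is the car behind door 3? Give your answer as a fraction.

1/3

Consider each possible location of the car in turn.
If it is behind any of doors 1, 3, and 4 (prior 1/4 each): door 2 is available, opened with probability 1/9; weight (1/4)·(1/9) = 1/36 each.
If it is behind door 2 (prior 1/4): the host opened door 2, so this case is ruled out; weight (1/4)·0 = 0.
The weights sum to 1/12.
So P(the car behind door 3 | the host opened door 2) = (1/36) / (1/12) = 1/3.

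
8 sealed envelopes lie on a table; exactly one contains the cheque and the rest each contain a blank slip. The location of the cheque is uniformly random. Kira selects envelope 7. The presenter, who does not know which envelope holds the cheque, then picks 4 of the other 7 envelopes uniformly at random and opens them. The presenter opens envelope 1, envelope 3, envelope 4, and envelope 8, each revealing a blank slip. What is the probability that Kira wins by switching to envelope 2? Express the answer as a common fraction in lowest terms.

Apply Bayes' rule, conditioning on where the cheque actually is.
If it is in any of envelopes 1, 3, 4, and 8 (prior 1/8 each): that envelope was opened and seen not to hold the prize — ruled out; weight (1/8)·0 = 0 each.
If it is in any of envelopes 2, 5, 6, and 7 (prior 1/8 each): the presenter picks exactly this set with probability 1/35 regardless, and none is the prize; weight (1/8)·(1/35) = 1/280 each.
The weights sum to 1/70.
So P(the cheque in envelope 2 | the presenter opened envelope 1, envelope 3, envelope 4, and envelope 8) = (1/280) / (1/70) = 1/4.

1/4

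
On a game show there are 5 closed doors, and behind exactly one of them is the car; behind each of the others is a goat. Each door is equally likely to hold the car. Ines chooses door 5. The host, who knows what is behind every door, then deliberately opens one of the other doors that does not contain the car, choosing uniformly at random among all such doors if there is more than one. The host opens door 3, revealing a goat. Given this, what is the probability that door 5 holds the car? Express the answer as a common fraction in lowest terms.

1/5

Condition on the true location of the car.
If it is behind any of doors 1, 2, and 4 (prior 1/5 each): the host has 3 equally likely choices, so probability 1/3; weight (1/5)·(1/3) = 1/15 each.
If it is behind door 3 (prior 1/5): the host opened door 3, so this case is ruled out; weight (1/5)·0 = 0.
If it is behind door 5 (prior 1/5): the host has 4 equally likely choices, so probability 1/4; weight (1/5)·(1/4) = 1/20.
The weights sum to 1/4.
So P(the car behind door 5 | the host opened door 3) = (1/20) / (1/4) = 1/5.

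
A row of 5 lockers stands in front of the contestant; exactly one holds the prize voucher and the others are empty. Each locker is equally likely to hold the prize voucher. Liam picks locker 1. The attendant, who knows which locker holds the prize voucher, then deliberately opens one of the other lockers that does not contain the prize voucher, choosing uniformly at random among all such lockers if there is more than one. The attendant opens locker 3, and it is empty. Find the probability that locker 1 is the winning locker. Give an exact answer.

1/5

Apply Bayes' rule, conditioning on where the prize voucher actually is.
If it is in locker 1 (prior 1/5): the attendant has 4 equally likely choices, so probability 1/4; weight (1/5)·(1/4) = 1/20.
If it is in any of lockers 2, 4, and 5 (prior 1/5 each): the attendant has 3 equally likely choices, so probability 1/3; weight (1/5)·(1/3) = 1/15 each.
If it is in locker 3 (prior 1/5): the attendant opened locker 3, so this case is ruled out; weight (1/5)·0 = 0.
The weights sum to 1/4.
So P(the prize voucher in locker 1 | the attendant opened locker 3) = (1/20) / (1/4) = 1/5.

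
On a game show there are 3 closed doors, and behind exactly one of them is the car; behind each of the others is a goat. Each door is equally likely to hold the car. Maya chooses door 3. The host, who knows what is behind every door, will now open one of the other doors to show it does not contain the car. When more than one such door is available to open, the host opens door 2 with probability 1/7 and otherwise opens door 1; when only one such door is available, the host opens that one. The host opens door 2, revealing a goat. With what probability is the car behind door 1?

7/8

Apply Bayes' rule, conditioning on where the car actually is.
If it is behind door 1 (prior 1/3): only door 2 is available, probability 1; weight (1/3)·1 = 1/3.
If it is behind door 2 (prior 1/3): the host opened door 2, so this case is ruled out; weight (1/3)·0 = 0.
If it is behind door 3 (prior 1/3): door 2 is available, opened with probability 1/7; weight (1/3)·(1/7) = 1/21.
The weights sum to 8/21.
So P(the car behind door 1 | the host opened door 2) = (1/3) / (8/21) = 7/8.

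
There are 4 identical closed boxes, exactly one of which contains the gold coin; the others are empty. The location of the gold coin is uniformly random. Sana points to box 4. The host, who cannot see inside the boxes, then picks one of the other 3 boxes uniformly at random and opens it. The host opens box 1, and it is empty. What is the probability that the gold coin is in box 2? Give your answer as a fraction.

1/3

Apply Bayes' rule, conditioning on where the gold coin actually is.
If it is in box 1 (prior 1/4): the host opened box 1, so this case is ruled out; weight (1/4)·0 = 0.
If it is in any of boxes 2, 3, and 4 (prior 1/4 each): the host picks box 1 with probability 1/3 regardless, and it is not the prize; weight (1/4)·(1/3) = 1/12 each.
The weights sum to 1/4.
So P(the gold coin in box 2 | the host opened box 1) = (1/12) / (1/4) = 1/3.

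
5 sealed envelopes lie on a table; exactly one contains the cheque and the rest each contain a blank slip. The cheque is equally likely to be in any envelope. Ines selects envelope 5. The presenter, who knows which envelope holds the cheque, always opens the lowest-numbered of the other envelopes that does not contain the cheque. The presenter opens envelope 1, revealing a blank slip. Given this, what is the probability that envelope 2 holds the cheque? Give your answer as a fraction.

1/4

Condition on the true location of the cheque.
If it is in envelope 1 (prior 1/5): the presenter opened envelope 1, so this case is ruled out; weight (1/5)·0 = 0.
If it is in any of envelopes 2, 3, 4, and 5 (prior 1/5 each): envelope 1 is the lowest-numbered option available, probability 1; weight (1/5)·1 = 1/5 each.
The weights sum to 4/5.
So P(the cheque in envelope 2 | the presenter opened envelope 1) = (1/5) / (4/5) = 1/4.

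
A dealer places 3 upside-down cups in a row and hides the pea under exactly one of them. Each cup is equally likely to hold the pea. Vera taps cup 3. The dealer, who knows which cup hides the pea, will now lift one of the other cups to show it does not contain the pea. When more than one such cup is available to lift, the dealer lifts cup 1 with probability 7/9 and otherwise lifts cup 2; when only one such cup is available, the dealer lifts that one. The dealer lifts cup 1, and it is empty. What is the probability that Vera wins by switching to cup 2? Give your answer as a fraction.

Condition on the true location of the pea.
If it is under cup 1 (prior 1/3): the dealer opened cup 1, so this case is ruled out; weight (1/3)·0 = 0.
If it is under cup 2 (prior 1/3): only cup 1 is available, probability 1; weight (1/3)·1 = 1/3.
If it is under cup 3 (prior 1/3): cup 1 is available, opened with probability 7/9; weight (1/3)·(7/9) = 7/27.
The weights sum to 16/27.
So P(the pea under cup 2 | the dealer opened cup 1) = (1/3) / (16/27) = 9/16.

9/16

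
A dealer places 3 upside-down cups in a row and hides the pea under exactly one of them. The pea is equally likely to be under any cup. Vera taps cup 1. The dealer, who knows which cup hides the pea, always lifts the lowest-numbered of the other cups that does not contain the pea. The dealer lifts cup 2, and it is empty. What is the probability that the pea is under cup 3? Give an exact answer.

Condition on the true location of the pea.
If it is under either of cups 1 and 3 (prior 1/3 each): cup 2 is the lowest-numbered option available, probability 1; weight (1/3)·1 = 1/3 each.
If it is under cup 2 (prior 1/3): the dealer opened cup 2, so this case is ruled out; weight (1/3)·0 = 0.
The weights sum to 2/3.
So P(the pea under cup 3 | the dealer opened cup 2) = (1/3) / (2/3) = 1/2.

1/2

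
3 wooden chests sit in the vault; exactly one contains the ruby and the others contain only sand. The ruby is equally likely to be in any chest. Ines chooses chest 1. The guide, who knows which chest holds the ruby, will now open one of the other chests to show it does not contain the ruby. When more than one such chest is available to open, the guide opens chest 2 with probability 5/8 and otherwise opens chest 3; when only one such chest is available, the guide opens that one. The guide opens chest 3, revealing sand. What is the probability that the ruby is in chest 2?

Consider each possible location of the ruby in turn.
If it is in chest 1 (prior 1/3): chest 2 is available but not opened, probability 3/8; weight (1/3)·(3/8) = 1/8.
If it is in chest 2 (prior 1/3): only chest 3 is available, probability 1; weight (1/3)·1 = 1/3.
If it is in chest 3 (prior 1/3): the guide opened chest 3, so this case is ruled out; weight (1/3)·0 = 0.
The weights sum to 11/24.
So P(the ruby in chest 2 | the guide opened chest 3) = (1/3) / (11/24) = 8/11.

8/11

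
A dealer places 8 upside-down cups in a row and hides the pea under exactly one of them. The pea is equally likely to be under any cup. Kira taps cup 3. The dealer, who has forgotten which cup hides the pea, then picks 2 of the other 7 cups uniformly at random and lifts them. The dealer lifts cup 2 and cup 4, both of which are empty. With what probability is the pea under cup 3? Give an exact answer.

Apply Bayes' rule, conditioning on where the pea actually is.
If it is under any of cups 1, 3, 5, 6, 7, and 8 (prior 1/8 each): the dealer picks exactly this set with probability 1/21 regardless, and none is the prize; weight (1/8)·(1/21) = 1/168 each.
If it is under either of cups 2 and 4 (prior 1/8 each): that cup was opened and seen not to hold the prize — ruled out; weight (1/8)·0 = 0 each.
The weights sum to 1/28.
So P(the pea under cup 3 | the dealer opened cup 2 and cup 4) = (1/168) / (1/28) = 1/6.

1/6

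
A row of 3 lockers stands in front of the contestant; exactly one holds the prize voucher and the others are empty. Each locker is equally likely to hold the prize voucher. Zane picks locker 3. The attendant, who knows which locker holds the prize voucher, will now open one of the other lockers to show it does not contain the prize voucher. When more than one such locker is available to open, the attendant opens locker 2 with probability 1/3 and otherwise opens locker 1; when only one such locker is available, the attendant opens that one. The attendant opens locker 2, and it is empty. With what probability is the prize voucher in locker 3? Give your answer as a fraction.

1/4

Consider each possible location of the prize voucher in turn.
If it is in locker 1 (prior 1/3): only locker 2 is available, probability 1; weight (1/3)·1 = 1/3.
If it is in locker 2 (prior 1/3): the attendant opened locker 2, so this case is ruled out; weight (1/3)·0 = 0.
If it is in locker 3 (prior 1/3): locker 2 is available, opened with probability 1/3; weight (1/3)·(1/3) = 1/9.
The weights sum to 4/9.
So P(the prize voucher in locker 3 | the attendant opened locker 2) = (1/9) / (4/9) = 1/4.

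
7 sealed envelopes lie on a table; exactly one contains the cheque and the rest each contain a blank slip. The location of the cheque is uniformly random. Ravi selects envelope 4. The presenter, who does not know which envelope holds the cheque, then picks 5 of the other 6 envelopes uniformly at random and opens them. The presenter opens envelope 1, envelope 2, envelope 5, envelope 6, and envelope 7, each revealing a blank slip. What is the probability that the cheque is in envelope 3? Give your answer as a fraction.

Because the presenter chose which envelopes to open without knowing where the cheque is, the choice is independent of the prize location. Learning that none of the 5 opened envelopes holds the cheque simply rules out those 5 locations and leaves the remaining 2 envelopes still equally likely by symmetry.
So P(the cheque in envelope 3) = 1/2.

1/2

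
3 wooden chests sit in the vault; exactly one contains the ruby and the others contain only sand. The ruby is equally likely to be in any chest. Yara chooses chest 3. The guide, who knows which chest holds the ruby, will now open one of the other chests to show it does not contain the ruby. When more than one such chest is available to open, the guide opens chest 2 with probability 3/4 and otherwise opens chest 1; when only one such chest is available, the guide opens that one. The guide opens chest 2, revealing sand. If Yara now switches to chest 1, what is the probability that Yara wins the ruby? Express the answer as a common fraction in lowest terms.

Consider each possible location of the ruby in turn.
If it is in chest 1 (prior 1/3): only chest 2 is available, probability 1; weight (1/3)·1 = 1/3.
If it is in chest 2 (prior 1/3): the guide opened chest 2, so this case is ruled out; weight (1/3)·0 = 0.
If it is in chest 3 (prior 1/3): chest 2 is available, opened with probability 3/4; weight (1/3)·(3/4) = 1/4.
The weights sum to 7/12.
So P(the ruby in chest 1 | the guide opened chest 2) = (1/3) / (7/12) = 4/7.

4/7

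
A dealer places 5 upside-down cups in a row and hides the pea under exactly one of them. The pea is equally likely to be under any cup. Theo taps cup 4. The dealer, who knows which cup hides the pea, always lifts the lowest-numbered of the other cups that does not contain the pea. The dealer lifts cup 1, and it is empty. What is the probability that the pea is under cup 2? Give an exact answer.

1/4

Apply Bayes' rule, conditioning on where the pea actually is.
If it is under cup 1 (prior 1/5): the dealer opened cup 1, so this case is ruled out; weight (1/5)·0 = 0.
If it is under any of cups 2, 3, 4, and 5 (prior 1/5 each): cup 1 is the lowest-numbered option available, probability 1; weight (1/5)·1 = 1/5 each.
The weights sum to 4/5.
So P(the pea under cup 2 | the dealer opened cup 1) = (1/5) / (4/5) = 1/4.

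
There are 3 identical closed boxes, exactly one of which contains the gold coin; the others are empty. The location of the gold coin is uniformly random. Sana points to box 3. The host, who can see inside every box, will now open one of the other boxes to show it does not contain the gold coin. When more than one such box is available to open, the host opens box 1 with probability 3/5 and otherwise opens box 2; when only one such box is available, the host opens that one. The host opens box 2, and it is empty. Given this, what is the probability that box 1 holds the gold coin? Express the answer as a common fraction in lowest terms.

5/7

Apply Bayes' rule, conditioning on where the gold coin actually is.
If it is in box 1 (prior 1/3): only box 2 is available, probability 1; weight (1/3)·1 = 1/3.
If it is in box 2 (prior 1/3): the host opened box 2, so this case is ruled out; weight (1/3)·0 = 0.
If it is in box 3 (prior 1/3): box 1 is available but not opened, probability 2/5; weight (1/3)·(2/5) = 2/15.
The weights sum to 7/15.
So P(the gold coin in box 1 | the host opened box 2) = (1/3) / (7/15) = 5/7.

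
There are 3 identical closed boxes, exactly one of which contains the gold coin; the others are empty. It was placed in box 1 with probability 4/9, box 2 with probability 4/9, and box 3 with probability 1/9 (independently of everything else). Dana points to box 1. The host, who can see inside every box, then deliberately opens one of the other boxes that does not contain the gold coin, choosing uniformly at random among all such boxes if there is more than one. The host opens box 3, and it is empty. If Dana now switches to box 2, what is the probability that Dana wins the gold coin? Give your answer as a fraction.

Apply Bayes' rule, conditioning on where the gold coin actually is.
If it is in box 1 (prior 4/9): the host has 2 equally likely choices, so probability 1/2; weight (4/9)·(1/2) = 2/9.
If it is in box 2 (prior 4/9): the host has no choice, probability 1; weight (4/9)·1 = 4/9.
If it is in box 3 (prior 1/9): the host opened box 3, so this case is ruled out; weight (1/9)·0 = 0.
The weights sum to 2/3.
So P(the gold coin in box 2 | the host opened box 3) = (4/9) / (2/3) = 2/3.

2/3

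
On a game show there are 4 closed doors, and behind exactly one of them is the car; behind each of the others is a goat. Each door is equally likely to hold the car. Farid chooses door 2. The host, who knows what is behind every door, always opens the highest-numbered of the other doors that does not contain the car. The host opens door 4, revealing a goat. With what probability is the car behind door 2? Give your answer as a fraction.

Consider each possible location of the car in turn.
If it is behind any of doors 1, 2, and 3 (prior 1/4 each): door 4 is the highest-numbered option available, probability 1; weight (1/4)·1 = 1/4 each.
If it is behind door 4 (prior 1/4): the host opened door 4, so this case is ruled out; weight (1/4)·0 = 0.
The weights sum to 3/4.
So P(the car behind door 2 | the host opened door 4) = (1/4) / (3/4) = 1/3.

1/3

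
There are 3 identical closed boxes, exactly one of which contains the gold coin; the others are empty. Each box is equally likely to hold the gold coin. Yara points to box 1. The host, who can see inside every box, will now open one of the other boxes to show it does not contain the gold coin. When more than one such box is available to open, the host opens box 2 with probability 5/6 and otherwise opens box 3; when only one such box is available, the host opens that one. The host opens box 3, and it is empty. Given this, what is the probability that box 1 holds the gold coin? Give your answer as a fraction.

1/7

Condition on the true location of the gold coin.
If it is in box 1 (prior 1/3): box 2 is available but not opened, probability 1/6; weight (1/3)·(1/6) = 1/18.
If it is in box 2 (prior 1/3): only box 3 is available, probability 1; weight (1/3)·1 = 1/3.
If it is in box 3 (prior 1/3): the host opened box 3, so this case is ruled out; weight (1/3)·0 = 0.
The weights sum to 7/18.
So P(the gold coin in box 1 | the host opened box 3) = (1/18) / (7/18) = 1/7.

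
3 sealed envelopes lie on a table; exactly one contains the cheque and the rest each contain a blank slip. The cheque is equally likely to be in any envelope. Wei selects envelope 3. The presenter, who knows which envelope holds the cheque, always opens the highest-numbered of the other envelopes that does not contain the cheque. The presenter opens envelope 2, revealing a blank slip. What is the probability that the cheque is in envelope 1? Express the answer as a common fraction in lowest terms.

Consider each possible location of the cheque in turn.
If it is in either of envelopes 1 and 3 (prior 1/3 each): envelope 2 is the highest-numbered option available, probability 1; weight (1/3)·1 = 1/3 each.
If it is in envelope 2 (prior 1/3): the presenter opened envelope 2, so this case is ruled out; weight (1/3)·0 = 0.
The weights sum to 2/3.
So P(the cheque in envelope 1 | the presenter opened envelope 2) = (1/3) / (2/3) = 1/2.

1/2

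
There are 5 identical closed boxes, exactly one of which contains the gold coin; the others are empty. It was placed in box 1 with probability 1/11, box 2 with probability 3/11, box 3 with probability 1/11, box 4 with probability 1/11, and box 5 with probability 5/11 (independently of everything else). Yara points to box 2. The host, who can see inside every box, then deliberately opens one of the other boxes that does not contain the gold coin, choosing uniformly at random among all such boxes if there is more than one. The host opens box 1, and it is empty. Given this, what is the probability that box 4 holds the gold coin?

Apply Bayes' rule, conditioning on where the gold coin actually is.
If it is in box 1 (prior 1/11): the host opened box 1, so this case is ruled out; weight (1/11)·0 = 0.
If it is in box 2 (prior 3/11): the host has 4 equally likely choices, so probability 1/4; weight (3/11)·(1/4) = 3/44.
If it is in either of boxes 3 and 4 (prior 1/11 each): the host has 3 equally likely choices, so probability 1/3; weight (1/11)·(1/3) = 1/33 each.
If it is in box 5 (prior 5/11): the host has 3 equally likely choices, so probability 1/3; weight (5/11)·(1/3) = 5/33.
The weights sum to 37/132.
So P(the gold coin in box 4 | the host opened box 1) = (1/33) / (37/132) = 4/37.

4/37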